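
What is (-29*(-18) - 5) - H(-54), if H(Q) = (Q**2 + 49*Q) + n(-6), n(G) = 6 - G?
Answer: 235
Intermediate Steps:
H(Q) = 12 + Q**2 + 49*Q (H(Q) = (Q**2 + 49*Q) + (6 - 1*(-6)) = (Q**2 + 49*Q) + (6 + 6) = (Q**2 + 49*Q) + 12 = 12 + Q**2 + 49*Q)
(-29*(-18) - 5) - H(-54) = (-29*(-18) - 5) - (12 + (-54)**2 + 49*(-54)) = (522 - 5) - (12 + 2916 - 2646) = 517 - 1*282 = 517 - 282 = 235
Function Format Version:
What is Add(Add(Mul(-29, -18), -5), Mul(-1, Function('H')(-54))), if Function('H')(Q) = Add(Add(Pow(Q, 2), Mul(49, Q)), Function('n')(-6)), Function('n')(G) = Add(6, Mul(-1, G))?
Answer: 235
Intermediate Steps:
Function('H')(Q) = Add(12, Pow(Q, 2), Mul(49, Q)) (Function('H')(Q) = Add(Add(Pow(Q, 2), Mul(49, Q)), Add(6, Mul(-1, -6))) = Add(Add(Pow(Q, 2), Mul(49, Q)), Add(6, 6)) = Add(Add(Pow(Q, 2), Mul(49, Q)), 12) = Add(12, Pow(Q, 2), Mul(49, Q)))
Add(Add(Mul(-29, -18), -5), Mul(-1, Function('H')(-54))) = Add(Add(Mul(-29, -18), -5), Mul(-1, Add(12, Pow(-54, 2), Mul(49, -54)))) = Add(Add(522, -5), Mul(-1, Add(12, 2916, -2646))) = Add(517, Mul(-1, 282)) = Add(517, -282) = 235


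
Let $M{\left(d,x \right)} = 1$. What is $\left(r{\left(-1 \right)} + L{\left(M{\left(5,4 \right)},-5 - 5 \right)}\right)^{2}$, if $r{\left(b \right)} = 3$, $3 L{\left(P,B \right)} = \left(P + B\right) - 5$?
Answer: $\frac{25}{9} \approx 2.7778$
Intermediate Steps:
$L{\left(P,B \right)} = - \frac{5}{3} + \frac{B}{3} + \frac{P}{3}$ ($L{\left(P,B \right)} = \frac{\left(P + B\right) - 5}{3} = \frac{\left(B + P\right) - 5}{3} = \frac{-5 + B + P}{3} = - \frac{5}{3} + \frac{B}{3} + \frac{P}{3}$)
$\left(r{\left(-1 \right)} + L{\left(M{\left(5,4 \right)},-5 - 5 \right)}\right)^{2} = \left(3 + \left(- \frac{5}{3} + \frac{-5 - 5}{3} + \frac{1}{3} \cdot 1\right)\right)^{2} = \left(3 + \left(- \frac{5}{3} + \frac{1}{3} \left(-10\right) + \frac{1}{3}\right)\right)^{2} = \left(3 - \frac{14}{3}\right)^{2} = \left(- \frac{5}{3}\right)^{2} = \frac{25}{9}$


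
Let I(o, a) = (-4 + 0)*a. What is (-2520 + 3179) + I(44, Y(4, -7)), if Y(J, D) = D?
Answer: 687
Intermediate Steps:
I(o, a) = -4*a
(-2520 + 3179) + I(44, Y(4, -7)) = (-2520 + 3179) - 4*(-7) = 659 + 28 = 687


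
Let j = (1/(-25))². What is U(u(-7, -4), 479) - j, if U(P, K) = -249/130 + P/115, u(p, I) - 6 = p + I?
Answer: -732723/373750 ≈ -1.9605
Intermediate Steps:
u(p, I) = 6 + I + p (u(p, I) = 6 + (p + I) = 6 + (I + p) = 6 + I + p)
U(P, K) = -249/130 + P/115 (U(P, K) = -249*1/130 + P*(1/115) = -249/130 + P/115)
j = 1/625 (j = (-1/25)² = 1/625 ≈ 0.0016000)
U(u(-7, -4), 479) - j = (-249/130 + (6 - 4 - 7)/115) - 1*1/625 = (-249/130 + (1/115)*(-5)) - 1/625 = (-249/130 - 1/23) - 1/625 = -5857/2990 - 1/625 = -732723/373750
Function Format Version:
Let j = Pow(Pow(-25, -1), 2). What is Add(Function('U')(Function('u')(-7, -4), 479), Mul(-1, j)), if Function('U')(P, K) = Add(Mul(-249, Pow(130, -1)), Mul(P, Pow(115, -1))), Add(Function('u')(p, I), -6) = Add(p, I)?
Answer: Rational(-732723, 373750) ≈ -1.9605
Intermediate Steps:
Function('u')(p, I) = Add(6, I, p) (Function('u')(p, I) = Add(6, Add(p, I)) = Add(6, Add(I, p)) = Add(6, I, p))
Function('U')(P, K) = Add(Rational(-249, 130), Mul(Rational(1, 115), P)) (Function('U')(P, K) = Add(Mul(-249, Rational(1, 130)), Mul(P, Rational(1, 115))) = Add(Rational(-249, 130), Mul(Rational(1, 115), P)))
j = Rational(1, 625) (j = Pow(Rational(-1, 25), 2) = Rational(1, 625) ≈ 0.0016000)
Add(Function('U')(Function('u')(-7, -4), 479), Mul(-1, j)) = Add(Add(Rational(-249, 130), Mul(Rational(1, 115), Add(6, -4, -7))), Mul(-1, Rational(1, 625))) = Add(Add(Rational(-249, 130), Mul(Rational(1, 115), -5)), Rational(-1, 625)) = Add(Add(Rational(-249, 130), Rational(-1, 23)), Rational(-1, 625)) = Add(Rational(-5857, 2990), Rational(-1, 625)) = Rational(-732723, 373750)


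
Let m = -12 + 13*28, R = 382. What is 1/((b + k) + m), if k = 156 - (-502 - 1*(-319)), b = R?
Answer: 1/1073 ≈ 0.00093197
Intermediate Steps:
m = 352 (m = -12 + 364 = 352)
b = 382
k = 339 (k = 156 - (-502 + 319) = 156 - 1*(-183) = 156 + 183 = 339)
1/((b + k) + m) = 1/((382 + 339) + 352) = 1/(721 + 352) = 1/1073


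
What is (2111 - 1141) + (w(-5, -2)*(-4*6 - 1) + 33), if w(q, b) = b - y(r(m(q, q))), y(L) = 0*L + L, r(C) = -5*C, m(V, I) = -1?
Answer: 1178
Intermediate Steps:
y(L) = L (y(L) = 0 + L = L)
w(q, b) = -5 + b (w(q, b) = b - (-5)*(-1) = b - 1*5 = b - 5 = -5 + b)
(2111 - 1141) + (w(-5, -2)*(-4*6 - 1) + 33) = (2111 - 1141) + ((-5 - 2)*(-4*6 - 1) + 33) = 970 + (-7*(-24 - 1) + 33) = 970 + (-7*(-25) + 33) = 970 + (175 + 33) = 970 + 208 = 1178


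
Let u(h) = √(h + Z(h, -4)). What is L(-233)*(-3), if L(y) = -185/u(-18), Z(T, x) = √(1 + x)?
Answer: 555/√(-18 + I*√3) ≈ 6.2577 - 130.36*I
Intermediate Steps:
u(h) = √(h + I*√3) (u(h) = √(h + √(1 - 4)) = √(h + √(-3)) = √(h + I*√3))
L(y) = -185/√(-18 + I*√3)
L(-233)*(-3) = -185/√(-18 + I*√3)*(-3) = 555/√(-18 + I*√3)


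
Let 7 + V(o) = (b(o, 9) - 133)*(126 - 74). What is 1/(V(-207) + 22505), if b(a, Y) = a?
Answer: 1/4818 ≈ 0.00020756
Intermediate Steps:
V(o) = -6923 + 52*o (V(o) = -7 + (o - 133)*(126 - 74) = -7 + (-133 + o)*52 = -7 + (-6916 + 52*o) = -6923 + 52*o)
1/(V(-207) + 22505) = 1/((-6923 + 52*(-207)) + 22505) = 1/((-6923 - 10764) + 22505) = 1/(-17687 + 22505) = 1/4818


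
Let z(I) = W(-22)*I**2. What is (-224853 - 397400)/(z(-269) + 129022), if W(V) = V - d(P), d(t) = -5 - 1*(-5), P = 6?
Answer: 622253/1462920 ≈ 0.42535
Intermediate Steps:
d(t) = 0 (d(t) = -5 + 5 = 0)
W(V) = V (W(V) = V - 1*0 = V + 0 = V)
z(I) = -22*I**2
(-224853 - 397400)/(z(-269) + 129022) = (-224853 - 397400)/(-22*(-269)**2 + 129022) = -622253/(-22*72361 + 129022) = -622253/(-1591942 + 129022) = -622253/(-1462920) = -622253*(-1/1462920) = 622253/1462920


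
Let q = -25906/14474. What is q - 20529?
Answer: -148581326/7237 ≈ -20531.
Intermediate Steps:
q = -12953/7237 (q = -25906*1/14474 = -12953/7237 ≈ -1.7898)
q - 20529 = -12953/7237 - 20529 = -148581326/7237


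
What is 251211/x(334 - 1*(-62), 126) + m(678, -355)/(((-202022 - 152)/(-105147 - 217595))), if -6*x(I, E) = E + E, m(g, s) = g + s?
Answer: -157857193/28882 ≈ -5465.6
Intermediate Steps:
x(I, E) = -E/3 (x(I, E) = -(E + E)/6 = -E/3)
251211/x(334 - 1*(-62), 126) + m(678, -355)/(((-202022 - 152)/(-105147 - 217595))) = 251211/((-⅓*126)) + (678 - 355)/(((-202022 - 152)/(-105147 - 217595))) = 251211/(-42) + 323/((-202174/(-322742))) = 251211*(-1/42) + 323/((-202174*(-1/322742))) = -83737/14 + 323/(14441/23053) = -83737/14 + 323*(23053/14441) = -83737/14 + 7446119/14441 = -157857193/28882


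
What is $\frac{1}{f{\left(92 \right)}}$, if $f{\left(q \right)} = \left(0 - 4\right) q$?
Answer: $- \frac{1}{368} \approx -0.0027174$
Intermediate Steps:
$f{\left(q \right)} = - 4 q$
$\frac{1}{f{\left(92 \right)}} = \frac{1}{\left(-4\right) 92} = \frac{1}{-368} = - \frac{1}{368}$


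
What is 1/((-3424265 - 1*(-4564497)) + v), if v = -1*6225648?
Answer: -1/5085416 ≈ -1.9664e-7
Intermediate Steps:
v = -6225648
1/((-3424265 - 1*(-4564497)) + v) = 1/((-3424265 - 1*(-4564497)) - 6225648) = 1/((-3424265 + 4564497) - 6225648) = 1/(1140232 - 6225648) = 1/(-5085416) = -1/5085416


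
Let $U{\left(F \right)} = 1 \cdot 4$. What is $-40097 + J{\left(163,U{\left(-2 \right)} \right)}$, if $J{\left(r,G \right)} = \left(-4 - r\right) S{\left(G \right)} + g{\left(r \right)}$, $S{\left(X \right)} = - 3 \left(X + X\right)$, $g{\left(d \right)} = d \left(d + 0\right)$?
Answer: $-9520$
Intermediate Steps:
$g{\left(d \right)} = d^{2}$ ($g{\left(d \right)} = d d = d^{2}$)
$U{\left(F \right)} = 4$
$S{\left(X \right)} = - 6 X$ ($S{\left(X \right)} = - 3 \cdot 2 X = - 6 X$)
$J{\left(r,G \right)} = r^{2} - 6 G \left(-4 - r\right)$ ($J{\left(r,G \right)} = \left(-4 - r\right) \left(- 6 G\right) + r^{2} = - 6 G \left(-4 - r\right) + r^{2} = r^{2} - 6 G \left(-4 - r\right)$)
$-40097 + J{\left(163,U{\left(-2 \right)} \right)} = -40097 + \left(163^{2} + 24 \cdot 4 + 6 \cdot 4 \cdot 163\right) = -40097 + \left(26569 + 96 + 3912\right) = -40097 + 30577 = -9520$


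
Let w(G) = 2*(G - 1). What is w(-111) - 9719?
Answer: -9943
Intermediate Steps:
w(G) = -2 + 2*G (w(G) = 2*(-1 + G) = -2 + 2*G)
w(-111) - 9719 = (-2 + 2*(-111)) - 9719 = (-2 - 222) - 9719 = -224 - 9719 = -9943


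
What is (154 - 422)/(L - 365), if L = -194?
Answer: 268/559 ≈ 0.47943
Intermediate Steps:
(154 - 422)/(L - 365) = (154 - 422)/(-194 - 365) = -268/(-559) = -268*(-1/559) = 268/559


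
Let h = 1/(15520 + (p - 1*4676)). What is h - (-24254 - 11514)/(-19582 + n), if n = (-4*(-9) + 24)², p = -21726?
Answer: -194621679/86958062 ≈ -2.2381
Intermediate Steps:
n = 3600 (n = (36 + 24)² = 60² = 3600)
h = -1/10882 (h = 1/(15520 + (-21726 - 1*4676)) = 1/(15520 + (-21726 - 4676)) = 1/(15520 - 26402) = 1/(-10882) = -1/10882 ≈ -9.1895e-5)
h - (-24254 - 11514)/(-19582 + n) = -1/10882 - (-24254 - 11514)/(-19582 + 3600) = -1/10882 - (-35768)/(-15982) = -1/10882 - (-35768)*(-1)/15982 = -1/10882 - 1*17884/7991 = -1/10882 - 17884/7991 = -194621679/86958062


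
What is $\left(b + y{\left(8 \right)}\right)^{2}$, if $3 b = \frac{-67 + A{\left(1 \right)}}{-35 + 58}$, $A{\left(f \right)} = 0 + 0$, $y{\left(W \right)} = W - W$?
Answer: $\frac{4489}{4761} \approx 0.94287$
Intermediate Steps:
$y{\left(W \right)} = 0$
$A{\left(f \right)} = 0$
$b = - \frac{67}{69}$ ($b = \frac{\left(-67 + 0\right) \frac{1}{-35 + 58}}{3} = \frac{\left(-67\right) \frac{1}{23}}{3} = \frac{1}{3} \left(- \frac{67}{23}\right) = - \frac{67}{69} \approx -0.97101$)
$\left(b + y{\left(8 \right)}\right)^{2} = \left(- \frac{67}{69} + 0\right)^{2} = \left(- \frac{67}{69}\right)^{2} = \frac{4489}{4761}$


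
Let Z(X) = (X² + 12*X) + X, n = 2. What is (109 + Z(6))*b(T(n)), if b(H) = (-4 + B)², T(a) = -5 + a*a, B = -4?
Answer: 14272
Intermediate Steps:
T(a) = -5 + a²
b(H) = 64 (b(H) = (-4 - 4)² = (-8)² = 64)
Z(X) = X² + 13*X
(109 + Z(6))*b(T(n)) = (109 + 6*(13 + 6))*64 = (109 + 6*19)*64 = (109 + 114)*64 = 223*64 = 14272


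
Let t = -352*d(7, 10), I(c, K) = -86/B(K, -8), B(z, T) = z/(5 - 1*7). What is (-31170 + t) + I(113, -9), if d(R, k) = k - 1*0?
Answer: -312382/9 ≈ -34709.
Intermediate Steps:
B(z, T) = -z/2 (B(z, T) = z/(5 - 7) = z/(-2) = z*(-1/2) = -z/2)
d(R, k) = k (d(R, k) = k + 0 = k)
I(c, K) = 172/K (I(c, K) = -86*(-2/K) = -(-172)/K = 172/K)
t = -3520 (t = -352*10 = -3520)
(-31170 + t) + I(113, -9) = (-31170 - 3520) + 172/(-9) = -34690 + 172*(-1/9) = -34690 - 172/9 = -312382/9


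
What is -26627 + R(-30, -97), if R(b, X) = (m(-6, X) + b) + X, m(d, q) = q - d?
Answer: -26845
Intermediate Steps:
R(b, X) = 6 + b + 2*X (R(b, X) = ((X - 1*(-6)) + b) + X = ((X + 6) + b) + X = ((6 + X) + b) + X = (6 + X + b) + X = 6 + b + 2*X)
-26627 + R(-30, -97) = -26627 + (6 - 30 + 2*(-97)) = -26627 + (6 - 30 - 194) = -26627 - 218 = -26845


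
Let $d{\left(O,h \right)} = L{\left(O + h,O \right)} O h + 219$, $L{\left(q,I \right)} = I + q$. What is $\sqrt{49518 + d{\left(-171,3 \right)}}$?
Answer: $2 \sqrt{55911} \approx 472.91$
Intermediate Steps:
$d{\left(O,h \right)} = 219 + O h \left(h + 2 O\right)$ ($d{\left(O,h \right)} = \left(O + \left(O + h\right)\right) O h + 219 = \left(h + 2 O\right) O h + 219 = O \left(h + 2 O\right) h + 219 = O h \left(h + 2 O\right) + 219 = 219 + O h \left(h + 2 O\right)$)
$\sqrt{49518 + d{\left(-171,3 \right)}} = \sqrt{49518 - \left(-219 + 513 \left(3 + 2 \left(-171\right)\right)\right)} = \sqrt{49518 - \left(-219 + 513 \left(3 - 342\right)\right)} = \sqrt{49518 - \left(-219 + 513 \left(-339\right)\right)} = \sqrt{49518 + \left(219 + 173907\right)} = \sqrt{49518 + 174126} = \sqrt{223644} = 2 \sqrt{55911}$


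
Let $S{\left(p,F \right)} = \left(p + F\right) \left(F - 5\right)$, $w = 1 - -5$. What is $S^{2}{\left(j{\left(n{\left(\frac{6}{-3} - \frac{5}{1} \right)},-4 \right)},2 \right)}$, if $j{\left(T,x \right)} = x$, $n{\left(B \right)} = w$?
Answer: $36$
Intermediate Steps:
$w = 6$ ($w = 1 + 5 = 6$)
$n{\left(B \right)} = 6$
$S{\left(p,F \right)} = \left(-5 + F\right) \left(F + p\right)$ ($S{\left(p,F \right)} = \left(F + p\right) \left(-5 + F\right) = \left(-5 + F\right) \left(F + p\right)$)
$S^{2}{\left(j{\left(n{\left(\frac{6}{-3} - \frac{5}{1} \right)},-4 \right)},2 \right)} = \left(2^{2} - 10 - -20 + 2 \left(-4\right)\right)^{2} = \left(4 - 10 + 20 - 8\right)^{2} = 6^{2} = 36$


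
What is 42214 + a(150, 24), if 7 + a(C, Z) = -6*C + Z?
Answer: 41331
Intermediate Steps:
a(C, Z) = -7 + Z - 6*C (a(C, Z) = -7 + (-6*C + Z) = -7 + (Z - 6*C) = -7 + Z - 6*C)
42214 + a(150, 24) = 42214 + (-7 + 24 - 6*150) = 42214 + (-7 + 24 - 900) = 42214 - 883 = 41331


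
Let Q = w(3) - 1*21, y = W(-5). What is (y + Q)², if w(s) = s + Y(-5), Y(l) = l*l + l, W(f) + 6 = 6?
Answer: 4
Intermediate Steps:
W(f) = 0 (W(f) = -6 + 6 = 0)
Y(l) = l + l² (Y(l) = l² + l = l + l²)
w(s) = 20 + s (w(s) = s - 5*(1 - 5) = s - 5*(-4) = s + 20 = 20 + s)
y = 0
Q = 2 (Q = (20 + 3) - 1*21 = 23 - 21 = 2)
(y + Q)² = (0 + 2)² = 2² = 4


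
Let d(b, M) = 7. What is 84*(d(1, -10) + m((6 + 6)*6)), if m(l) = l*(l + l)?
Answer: 871500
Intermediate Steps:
m(l) = 2*l² (m(l) = l*(2*l) = 2*l²)
84*(d(1, -10) + m((6 + 6)*6)) = 84*(7 + 2*((6 + 6)*6)²) = 84*(7 + 2*(12*6)²) = 84*(7 + 2*72²) = 84*(7 + 2*5184) = 84*(7 + 10368) = 84*10375 = 871500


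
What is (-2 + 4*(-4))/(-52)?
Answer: 9/26 ≈ 0.34615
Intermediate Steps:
(-2 + 4*(-4))/(-52) = (-2 - 16)*(-1/52) = -18*(-1/52) = 9/26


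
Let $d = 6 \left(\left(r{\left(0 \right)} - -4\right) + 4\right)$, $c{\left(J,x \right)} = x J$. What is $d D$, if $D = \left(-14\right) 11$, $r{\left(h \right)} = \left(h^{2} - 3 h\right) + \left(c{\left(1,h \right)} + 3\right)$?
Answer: $-10164$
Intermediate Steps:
$c{\left(J,x \right)} = J x$
$r{\left(h \right)} = 3 + h^{2} - 2 h$ ($r{\left(h \right)} = \left(h^{2} - 3 h\right) + \left(1 h + 3\right) = \left(h^{2} - 3 h\right) + \left(h + 3\right) = \left(h^{2} - 3 h\right) + \left(3 + h\right) = 3 + h^{2} - 2 h$)
$D = -154$
$d = 66$ ($d = 6 \left(\left(\left(3 + 0^{2} - 0\right) - -4\right) + 4\right) = 6 \left(\left(\left(3 + 0 + 0\right) + 4\right) + 4\right) = 6 \left(\left(3 + 4\right) + 4\right) = 6 \left(7 + 4\right) = 6 \cdot 11 = 66$)
$d D = 66 \left(-154\right) = -10164$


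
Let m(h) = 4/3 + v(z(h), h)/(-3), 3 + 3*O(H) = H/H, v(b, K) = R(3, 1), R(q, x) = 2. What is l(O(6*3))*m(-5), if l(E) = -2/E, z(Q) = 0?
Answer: 2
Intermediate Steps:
v(b, K) = 2
O(H) = -⅔ (O(H) = -1 + (H/H)/3 = -1 + (⅓)*1 = -1 + ⅓ = -⅔)
m(h) = ⅔ (m(h) = 4/3 + 2/(-3) = 4*(⅓) + 2*(-⅓) = 4/3 - ⅔ = ⅔)
l(O(6*3))*m(-5) = -2/(-⅔)*(⅔) = -2*(-3/2)*(⅔) = 3*(⅔) = 2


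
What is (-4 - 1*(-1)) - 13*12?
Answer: -159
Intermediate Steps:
(-4 - 1*(-1)) - 13*12 = (-4 + 1) - 156 = -3 - 156 = -159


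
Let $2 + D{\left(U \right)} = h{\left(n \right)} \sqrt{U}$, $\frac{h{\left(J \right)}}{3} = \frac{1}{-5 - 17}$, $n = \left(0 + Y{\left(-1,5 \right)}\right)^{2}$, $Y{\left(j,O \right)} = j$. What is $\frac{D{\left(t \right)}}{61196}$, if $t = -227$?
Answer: $- \frac{1}{30598} - \frac{3 i \sqrt{227}}{1346312} \approx -3.2682 \cdot 10^{-5} - 3.3573 \cdot 10^{-5} i$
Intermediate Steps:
$n = 1$ ($n = \left(0 - 1\right)^{2} = \left(-1\right)^{2} = 1$)
$h{\left(J \right)} = - \frac{3}{22}$ ($h{\left(J \right)} = \frac{3}{-5 - 17} = \frac{3}{-22} = 3 \left(- \frac{1}{22}\right) = - \frac{3}{22}$)
$D{\left(U \right)} = -2 - \frac{3 \sqrt{U}}{22}$
$\frac{D{\left(t \right)}}{61196} = \frac{-2 - \frac{3 \sqrt{-227}}{22}}{61196} = \left(-2 - \frac{3 i \sqrt{227}}{22}\right) \frac{1}{61196} = - \frac{1}{30598} - \frac{3 i \sqrt{227}}{1346312}$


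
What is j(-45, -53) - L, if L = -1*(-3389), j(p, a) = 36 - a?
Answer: -3300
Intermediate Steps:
L = 3389
j(-45, -53) - L = (36 - 1*(-53)) - 1*3389 = (36 + 53) - 3389 = 89 - 3389 = -3300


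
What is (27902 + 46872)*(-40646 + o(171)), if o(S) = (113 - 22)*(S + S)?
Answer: -712147576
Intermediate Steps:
o(S) = 182*S (o(S) = 91*(2*S) = 182*S)
(27902 + 46872)*(-40646 + o(171)) = (27902 + 46872)*(-40646 + 182*171) = 74774*(-40646 + 31122) = 74774*(-9524) = -712147576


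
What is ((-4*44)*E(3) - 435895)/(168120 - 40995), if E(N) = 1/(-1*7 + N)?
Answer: -435851/127125 ≈ -3.4285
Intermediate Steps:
E(N) = 1/(-7 + N)
((-4*44)*E(3) - 435895)/(168120 - 40995) = ((-4*44)/(-7 + 3) - 435895)/(168120 - 40995) = (-176/(-4) - 435895)/127125 = (-176*(-¼) - 435895)*(1/127125) = (44 - 435895)*(1/127125) = -435851*1/127125 = -435851/127125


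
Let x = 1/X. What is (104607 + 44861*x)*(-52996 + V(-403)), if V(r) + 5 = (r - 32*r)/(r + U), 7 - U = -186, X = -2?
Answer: -261619523737/60 ≈ -4.3603e+9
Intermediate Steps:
x = -½ (x = 1/(-2) = -½ ≈ -0.50000)
U = 193 (U = 7 - 1*(-186) = 7 + 186 = 193)
V(r) = -5 - 31*r/(193 + r) (V(r) = -5 + (r - 32*r)/(r + 193) = -5 + (-31*r)/(193 + r) = -5 - 31*r/(193 + r))
(104607 + 44861*x)*(-52996 + V(-403)) = (104607 + 44861*(-½))*(-52996 + (-965 - 36*(-403))/(193 - 403)) = (104607 - 44861/2)*(-52996 + (-965 + 14508)/(-210)) = 164353*(-52996 - 1/210*13543)/2 = 164353*(-52996 - 13543/210)/2 = (164353/2)*(-11142703/210) = -261619523737/60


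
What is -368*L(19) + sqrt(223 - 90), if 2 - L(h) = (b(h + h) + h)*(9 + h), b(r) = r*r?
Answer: 15074016 + sqrt(133) ≈ 1.5074e+7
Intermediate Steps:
b(r) = r**2
L(h) = 2 - (9 + h)*(h + 4*h**2) (L(h) = 2 - ((h + h)**2 + h)*(9 + h) = 2 - ((2*h)**2 + h)*(9 + h) = 2 - (4*h**2 + h)*(9 + h) = 2 - (h + 4*h**2)*(9 + h) = 2 - (9 + h)*(h + 4*h**2))
-368*L(19) + sqrt(223 - 90) = -368*(2 - 37*19**2 - 9*19 - 4*19**3) + sqrt(223 - 90) = -368*(2 - 37*361 - 171 - 4*6859) + sqrt(133) = -368*(2 - 13357 - 171 - 27436) + sqrt(133) = -368*(-40962) + sqrt(133) = 15074016 + sqrt(133)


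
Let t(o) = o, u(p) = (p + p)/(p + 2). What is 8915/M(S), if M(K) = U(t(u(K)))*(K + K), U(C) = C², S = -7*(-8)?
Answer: 7497515/351232 ≈ 21.346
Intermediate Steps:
S = 56
u(p) = 2*p/(2 + p) (u(p) = (2*p)/(2 + p) = 2*p/(2 + p))
M(K) = 8*K³/(2 + K)² (M(K) = (2*K/(2 + K))²*(K + K) = (4*K²/(2 + K)²)*(2*K) = 8*K³/(2 + K)²)
8915/M(S) = 8915/((8*56³/(2 + 56)²)) = 8915/((8*175616/58²)) = 8915/((8*175616*(1/3364))) = 8915/(351232/841) = 8915*(841/351232) = 7497515/351232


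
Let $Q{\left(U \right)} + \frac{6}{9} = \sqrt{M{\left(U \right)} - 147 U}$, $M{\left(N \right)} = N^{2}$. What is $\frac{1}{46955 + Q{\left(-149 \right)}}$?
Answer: $\frac{422589}{19841987833} - \frac{18 \sqrt{11026}}{19841987833} \approx 2.1202 \cdot 10^{-5}$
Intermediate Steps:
$Q{\left(U \right)} = - \frac{2}{3} + \sqrt{U^{2} - 147 U}$
$\frac{1}{46955 + Q{\left(-149 \right)}} = \frac{1}{46955 - \left(\frac{2}{3} - \sqrt{- 149 \left(-147 - 149\right)}\right)} = \frac{1}{46955 - \left(\frac{2}{3} - \sqrt{\left(-149\right) \left(-296\right)}\right)} = \frac{1}{46955 - \left(\frac{2}{3} - \sqrt{44104}\right)} = \frac{1}{46955 - \left(\frac{2}{3} - 2 \sqrt{11026}\right)} = \frac{1}{\frac{140863}{3} + 2 \sqrt{11026}}$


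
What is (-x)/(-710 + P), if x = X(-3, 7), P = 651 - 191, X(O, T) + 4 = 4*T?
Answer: 12/125 ≈ 0.096000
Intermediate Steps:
X(O, T) = -4 + 4*T
P = 460
x = 24 (x = -4 + 4*7 = -4 + 28 = 24)
(-x)/(-710 + P) = (-1*24)/(-710 + 460) = -24/(-250) = -24*(-1/250) = 12/125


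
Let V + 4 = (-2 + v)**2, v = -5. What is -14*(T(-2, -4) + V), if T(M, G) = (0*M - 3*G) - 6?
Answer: -714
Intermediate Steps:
T(M, G) = -6 - 3*G (T(M, G) = (0 - 3*G) - 6 = -3*G - 6 = -6 - 3*G)
V = 45 (V = -4 + (-2 - 5)**2 = -4 + (-7)**2 = -4 + 49 = 45)
-14*(T(-2, -4) + V) = -14*((-6 - 3*(-4)) + 45) = -14*((-6 + 12) + 45) = -14*(6 + 45) = -14*51 = -714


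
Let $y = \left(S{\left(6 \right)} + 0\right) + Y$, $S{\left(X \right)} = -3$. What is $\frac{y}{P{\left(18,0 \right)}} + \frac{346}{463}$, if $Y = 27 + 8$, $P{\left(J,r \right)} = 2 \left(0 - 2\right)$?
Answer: $- \frac{3358}{463} \approx -7.2527$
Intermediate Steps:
$P{\left(J,r \right)} = -4$ ($P{\left(J,r \right)} = 2 \left(-2\right) = -4$)
$Y = 35$
$y = 32$ ($y = \left(-3 + 0\right) + 35 = -3 + 35 = 32$)
$\frac{y}{P{\left(18,0 \right)}} + \frac{346}{463} = \frac{32}{-4} + \frac{346}{463} = 32 \left(- \frac{1}{4}\right) + 346 \cdot \frac{1}{463} = -8 + \frac{346}{463} = - \frac{3358}{463}$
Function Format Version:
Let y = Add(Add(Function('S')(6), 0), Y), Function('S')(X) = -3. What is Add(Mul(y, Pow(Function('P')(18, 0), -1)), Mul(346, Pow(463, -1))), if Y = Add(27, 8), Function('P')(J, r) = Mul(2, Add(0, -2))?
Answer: Rational(-3358, 463) ≈ -7.2527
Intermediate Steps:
Function('P')(J, r) = -4 (Function('P')(J, r) = Mul(2, -2) = -4)
Y = 35
y = 32 (y = Add(Add(-3, 0), 35) = Add(-3, 35) = 32)
Add(Mul(y, Pow(Function('P')(18, 0), -1)), Mul(346, Pow(463, -1))) = Add(Mul(32, Pow(-4, -1)), Mul(346, Pow(463, -1))) = Add(Mul(32, Rational(-1, 4)), Mul(346, Rational(1, 463))) = Add(-8, Rational(346, 463)) = Rational(-3358, 463)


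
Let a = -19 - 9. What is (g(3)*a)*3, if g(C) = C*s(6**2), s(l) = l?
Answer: -9072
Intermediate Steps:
a = -28
g(C) = 36*C (g(C) = C*6**2 = C*36 = 36*C)
(g(3)*a)*3 = ((36*3)*(-28))*3 = (108*(-28))*3 = -3024*3 = -9072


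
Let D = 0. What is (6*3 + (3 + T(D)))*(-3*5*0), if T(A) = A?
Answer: 0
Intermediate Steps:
(6*3 + (3 + T(D)))*(-3*5*0) = (6*3 + (3 + 0))*(-3*5*0) = (18 + 3)*(-15*0) = 21*0 = 0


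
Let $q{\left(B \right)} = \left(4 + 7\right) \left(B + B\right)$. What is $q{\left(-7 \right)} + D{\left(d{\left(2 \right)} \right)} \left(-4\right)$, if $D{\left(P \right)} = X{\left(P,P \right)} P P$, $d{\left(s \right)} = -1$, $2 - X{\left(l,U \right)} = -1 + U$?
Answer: $-170$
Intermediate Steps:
$X{\left(l,U \right)} = 3 - U$ ($X{\left(l,U \right)} = 2 - \left(-1 + U\right) = 3 - U$)
$q{\left(B \right)} = 22 B$ ($q{\left(B \right)} = 11 \cdot 2 B = 22 B$)
$D{\left(P \right)} = P^{2} \left(3 - P\right)$ ($D{\left(P \right)} = \left(3 - P\right) P P = P \left(3 - P\right) P = P^{2} \left(3 - P\right)$)
$q{\left(-7 \right)} + D{\left(d{\left(2 \right)} \right)} \left(-4\right) = 22 \left(-7\right) + \left(-1\right)^{2} \left(3 - -1\right) \left(-4\right) = -154 + 1 \left(3 + 1\right) \left(-4\right) = -154 + 1 \cdot 4 \left(-4\right) = -154 + 4 \left(-4\right) = -154 - 16 = -170$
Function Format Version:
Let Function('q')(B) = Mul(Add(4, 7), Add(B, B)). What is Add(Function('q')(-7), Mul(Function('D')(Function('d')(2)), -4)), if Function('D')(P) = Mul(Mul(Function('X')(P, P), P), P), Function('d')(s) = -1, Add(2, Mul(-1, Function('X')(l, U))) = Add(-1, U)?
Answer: -170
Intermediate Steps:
Function('X')(l, U) = Add(3, Mul(-1, U)) (Function('X')(l, U) = Add(2, Mul(-1, Add(-1, U))) = Add(2, Add(1, Mul(-1, U))) = Add(3, Mul(-1, U)))
Function('q')(B) = Mul(22, B) (Function('q')(B) = Mul(11, Mul(2, B)) = Mul(22, B))
Function('D')(P) = Mul(Pow(P, 2), Add(3, Mul(-1, P))) (Function('D')(P) = Mul(Mul(Add(3, Mul(-1, P)), P), P) = Mul(Mul(P, Add(3, Mul(-1, P))), P) = Mul(Pow(P, 2), Add(3, Mul(-1, P))))
Add(Function('q')(-7), Mul(Function('D')(Function('d')(2)), -4)) = Add(Mul(22, -7), Mul(Mul(Pow(-1, 2), Add(3, Mul(-1, -1))), -4)) = Add(-154, Mul(Mul(1, Add(3, 1)), -4)) = Add(-154, Mul(Mul(1, 4), -4)) = Add(-154, Mul(4, -4)) = Add(-154, -16) = -170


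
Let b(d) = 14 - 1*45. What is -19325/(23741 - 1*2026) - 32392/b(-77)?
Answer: 140558641/134633 ≈ 1044.0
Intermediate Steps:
b(d) = -31 (b(d) = 14 - 45 = -31)
-19325/(23741 - 1*2026) - 32392/b(-77) = -19325/(23741 - 1*2026) - 32392/(-31) = -19325/(23741 - 2026) - 32392*(-1/31) = -19325/21715 + 32392/31 = -19325*1/21715 + 32392/31 = -3865/4343 + 32392/31 = 140558641/134633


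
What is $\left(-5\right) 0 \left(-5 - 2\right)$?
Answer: $0$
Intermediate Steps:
$\left(-5\right) 0 \left(-5 - 2\right) = 0 \left(-7\right) = 0$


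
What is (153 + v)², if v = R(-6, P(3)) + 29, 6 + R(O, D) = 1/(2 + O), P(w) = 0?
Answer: 494209/16 ≈ 30888.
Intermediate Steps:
R(O, D) = -6 + 1/(2 + O)
v = 91/4 (v = (-11 - 6*(-6))/(2 - 6) + 29 = (-11 + 36)/(-4) + 29 = -¼*25 + 29 = -25/4 + 29 = 91/4 ≈ 22.750)
(153 + v)² = (153 + 91/4)² = (703/4)² = 494209/16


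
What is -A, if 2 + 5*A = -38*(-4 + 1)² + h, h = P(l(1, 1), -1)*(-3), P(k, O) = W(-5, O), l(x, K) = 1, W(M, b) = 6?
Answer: 362/5 ≈ 72.400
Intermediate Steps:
P(k, O) = 6
h = -18 (h = 6*(-3) = -18)
A = -362/5 (A = -⅖ + (-38*(-4 + 1)² - 18)/5 = -⅖ + (-38*(-3)² - 18)/5 = -⅖ + (-38*9 - 18)/5 = -⅖ + (-342 - 18)/5 = -⅖ + (⅕)*(-360) = -⅖ - 72 = -362/5 ≈ -72.400)
-A = -1*(-362/5) = 362/5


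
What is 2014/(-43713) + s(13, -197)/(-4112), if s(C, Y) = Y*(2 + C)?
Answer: 120890347/179747856 ≈ 0.67255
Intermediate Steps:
2014/(-43713) + s(13, -197)/(-4112) = 2014/(-43713) - 197*(2 + 13)/(-4112) = 2014*(-1/43713) - 197*15*(-1/4112) = -2014/43713 - 2955*(-1/4112) = -2014/43713 + 2955/4112 = 120890347/179747856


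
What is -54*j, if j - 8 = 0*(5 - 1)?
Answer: -432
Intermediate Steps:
j = 8 (j = 8 + 0*(5 - 1) = 8 + 0*4 = 8 + 0 = 8)
-54*j = -54*8 = -432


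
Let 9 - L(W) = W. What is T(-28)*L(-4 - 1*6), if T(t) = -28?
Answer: -532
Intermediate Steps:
L(W) = 9 - W
T(-28)*L(-4 - 1*6) = -28*(9 - (-4 - 1*6)) = -28*(9 - (-4 - 6)) = -28*(9 - 1*(-10)) = -28*(9 + 10) = -28*19 = -532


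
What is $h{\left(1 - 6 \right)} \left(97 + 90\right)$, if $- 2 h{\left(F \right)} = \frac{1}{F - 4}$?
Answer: $\frac{187}{18} \approx 10.389$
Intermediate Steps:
$h{\left(F \right)} = - \frac{1}{2 \left(-4 + F\right)}$ ($h{\left(F \right)} = - \frac{1}{2 \left(F - 4\right)} = - \frac{1}{2 \left(-4 + F\right)}$)
$h{\left(1 - 6 \right)} \left(97 + 90\right) = - \frac{1}{-8 + 2 \left(1 - 6\right)} \left(97 + 90\right) = - \frac{1}{-8 + 2 \left(1 - 6\right)} 187 = - \frac{1}{-8 + 2 \left(-5\right)} 187 = - \frac{1}{-8 - 10} \cdot 187 = - \frac{1}{-18} \cdot 187 = \left(-1\right) \left(- \frac{1}{18}\right) 187 = \frac{1}{18} \cdot 187 = \frac{187}{18}$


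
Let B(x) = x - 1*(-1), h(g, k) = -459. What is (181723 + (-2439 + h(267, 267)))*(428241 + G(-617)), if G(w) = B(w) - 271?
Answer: 76421579050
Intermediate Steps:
B(x) = 1 + x (B(x) = x + 1 = 1 + x)
G(w) = -270 + w (G(w) = (1 + w) - 271 = -270 + w)
(181723 + (-2439 + h(267, 267)))*(428241 + G(-617)) = (181723 + (-2439 - 459))*(428241 + (-270 - 617)) = (181723 - 2898)*(428241 - 887) = 178825*427354 = 76421579050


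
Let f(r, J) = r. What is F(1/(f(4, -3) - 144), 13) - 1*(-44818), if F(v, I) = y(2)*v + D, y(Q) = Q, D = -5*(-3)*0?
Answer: 3137259/70 ≈ 44818.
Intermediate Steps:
D = 0 (D = 15*0 = 0)
F(v, I) = 2*v (F(v, I) = 2*v + 0 = 2*v)
F(1/(f(4, -3) - 144), 13) - 1*(-44818) = 2/(4 - 144) - 1*(-44818) = 2/(-140) + 44818 = 2*(-1/140) + 44818 = -1/70 + 44818 = 3137259/70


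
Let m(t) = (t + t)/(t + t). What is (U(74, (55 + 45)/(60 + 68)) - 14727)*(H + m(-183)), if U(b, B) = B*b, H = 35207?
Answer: -1032945507/2 ≈ -5.1647e+8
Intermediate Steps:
m(t) = 1 (m(t) = (2*t)/((2*t)) = (2*t)*(1/(2*t)) = 1)
(U(74, (55 + 45)/(60 + 68)) - 14727)*(H + m(-183)) = (((55 + 45)/(60 + 68))*74 - 14727)*(35207 + 1) = ((100/128)*74 - 14727)*35208 = ((100*(1/128))*74 - 14727)*35208 = ((25/32)*74 - 14727)*35208 = (925/16 - 14727)*35208 = -234707/16*35208 = -1032945507/2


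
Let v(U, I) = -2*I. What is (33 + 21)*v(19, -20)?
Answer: 2160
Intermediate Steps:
(33 + 21)*v(19, -20) = (33 + 21)*(-2*(-20)) = 54*40 = 2160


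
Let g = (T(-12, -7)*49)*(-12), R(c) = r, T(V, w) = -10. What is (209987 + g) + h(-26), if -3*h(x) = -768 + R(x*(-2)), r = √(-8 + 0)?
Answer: 216123 - 2*I*√2/3 ≈ 2.1612e+5 - 0.94281*I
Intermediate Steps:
r = 2*I*√2 (r = √(-8) = 2*I*√2 ≈ 2.8284*I)
R(c) = 2*I*√2
g = 5880 (g = -10*49*(-12) = -490*(-12) = 5880)
h(x) = 256 - 2*I*√2/3 (h(x) = -(-768 + 2*I*√2)/3 = 256 - 2*I*√2/3)
(209987 + g) + h(-26) = (209987 + 5880) + (256 - 2*I*√2/3) = 215867 + (256 - 2*I*√2/3) = 216123 - 2*I*√2/3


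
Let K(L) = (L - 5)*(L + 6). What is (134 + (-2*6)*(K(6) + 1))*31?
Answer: -682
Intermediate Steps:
K(L) = (-5 + L)*(6 + L)
(134 + (-2*6)*(K(6) + 1))*31 = (134 + (-2*6)*((-30 + 6 + 6**2) + 1))*31 = (134 - 12*((-30 + 6 + 36) + 1))*31 = (134 - 12*(12 + 1))*31 = (134 - 12*13)*31 = (134 - 156)*31 = -22*31 = -682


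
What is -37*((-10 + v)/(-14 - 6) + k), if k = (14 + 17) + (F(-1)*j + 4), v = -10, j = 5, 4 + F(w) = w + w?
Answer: -222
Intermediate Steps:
F(w) = -4 + 2*w (F(w) = -4 + (w + w) = -4 + 2*w)
k = 5 (k = (14 + 17) + ((-4 + 2*(-1))*5 + 4) = 31 + ((-4 - 2)*5 + 4) = 31 + (-6*5 + 4) = 31 + (-30 + 4) = 31 - 26 = 5)
-37*((-10 + v)/(-14 - 6) + k) = -37*((-10 - 10)/(-14 - 6) + 5) = -37*(-20/(-20) + 5) = -37*(-20*(-1/20) + 5) = -37*(1 + 5) = -37*6 = -222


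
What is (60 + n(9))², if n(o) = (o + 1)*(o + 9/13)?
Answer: 4161600/169 ≈ 24625.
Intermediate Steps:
n(o) = (1 + o)*(9/13 + o) (n(o) = (1 + o)*(o + 9*(1/13)) = (1 + o)*(o + 9/13) = (1 + o)*(9/13 + o))
(60 + n(9))² = (60 + (9/13 + 9² + (22/13)*9))² = (60 + (9/13 + 81 + 198/13))² = (60 + 1260/13)² = (2040/13)² = 4161600/169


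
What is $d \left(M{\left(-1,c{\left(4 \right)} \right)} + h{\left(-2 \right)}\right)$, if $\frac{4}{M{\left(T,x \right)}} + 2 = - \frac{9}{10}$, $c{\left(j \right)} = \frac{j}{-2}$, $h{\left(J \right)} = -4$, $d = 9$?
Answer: $- \frac{1404}{29} \approx -48.414$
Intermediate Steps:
$c{\left(j \right)} = - \frac{j}{2}$ ($c{\left(j \right)} = j \left(- \frac{1}{2}\right) = - \frac{j}{2}$)
$M{\left(T,x \right)} = - \frac{40}{29}$ ($M{\left(T,x \right)} = \frac{4}{-2 - \frac{9}{10}} = \frac{4}{- \frac{29}{10}} = 4 \left(- \frac{10}{29}\right) = - \frac{40}{29}$)
$d \left(M{\left(-1,c{\left(4 \right)} \right)} + h{\left(-2 \right)}\right) = 9 \left(- \frac{40}{29} - 4\right) = 9 \left(- \frac{156}{29}\right) = - \frac{1404}{29}$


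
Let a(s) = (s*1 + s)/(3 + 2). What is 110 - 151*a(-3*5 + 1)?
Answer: 4778/5 ≈ 955.60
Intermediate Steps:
a(s) = 2*s/5 (a(s) = (s + s)/5 = (2*s)*(⅕) = 2*s/5)
110 - 151*a(-3*5 + 1) = 110 - 302*(-3*5 + 1)/5 = 110 - 302*(-15 + 1)/5 = 110 - 302*(-14)/5 = 110 - 151*(-28/5) = 110 + 4228/5 = 4778/5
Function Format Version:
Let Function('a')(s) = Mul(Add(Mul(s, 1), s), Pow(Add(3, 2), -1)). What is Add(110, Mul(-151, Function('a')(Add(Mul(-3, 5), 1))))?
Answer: Rational(4778, 5) ≈ 955.60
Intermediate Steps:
Function('a')(s) = Mul(Rational(2, 5), s) (Function('a')(s) = Mul(Add(s, s), Pow(5, -1)) = Mul(Mul(2, s), Rational(1, 5)) = Mul(Rational(2, 5), s))
Add(110, Mul(-151, Function('a')(Add(Mul(-3, 5), 1)))) = Add(110, Mul(-151, Mul(Rational(2, 5), Add(Mul(-3, 5), 1)))) = Add(110, Mul(-151, Mul(Rational(2, 5), Add(-15, 1)))) = Add(110, Mul(-151, Mul(Rational(2, 5), -14))) = Add(110, Mul(-151, Rational(-28, 5))) = Add(110, Rational(4228, 5)) = Rational(4778, 5)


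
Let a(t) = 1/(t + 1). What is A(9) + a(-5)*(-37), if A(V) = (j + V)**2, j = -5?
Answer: 101/4 ≈ 25.250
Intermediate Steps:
A(V) = (-5 + V)**2
a(t) = 1/(1 + t)
A(9) + a(-5)*(-37) = (-5 + 9)**2 - 37/(1 - 5) = 4**2 - 37/(-4) = 16 - 1/4*(-37) = 16 + 37/4 = 101/4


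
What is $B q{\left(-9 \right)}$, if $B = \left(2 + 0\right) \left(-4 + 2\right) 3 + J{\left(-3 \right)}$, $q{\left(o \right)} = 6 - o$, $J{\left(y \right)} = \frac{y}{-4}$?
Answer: $- \frac{675}{4} \approx -168.75$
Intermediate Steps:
$J{\left(y \right)} = - \frac{y}{4}$ ($J{\left(y \right)} = y \left(- \frac{1}{4}\right) = - \frac{y}{4}$)
$B = - \frac{45}{4}$ ($B = \left(2 + 0\right) \left(-4 + 2\right) 3 - - \frac{3}{4} = 2 \left(-2\right) 3 + \frac{3}{4} = \left(-4\right) 3 + \frac{3}{4} = -12 + \frac{3}{4} = - \frac{45}{4} \approx -11.25$)
$B q{\left(-9 \right)} = - \frac{45 \left(6 - -9\right)}{4} = - \frac{45 \left(6 + 9\right)}{4} = \left(- \frac{45}{4}\right) 15 = - \frac{675}{4}$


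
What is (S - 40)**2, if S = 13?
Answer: 729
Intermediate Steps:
(S - 40)**2 = (13 - 40)**2 = (-27)**2 = 729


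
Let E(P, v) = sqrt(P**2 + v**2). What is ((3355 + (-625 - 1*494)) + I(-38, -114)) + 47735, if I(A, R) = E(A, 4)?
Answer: 49971 + 2*sqrt(365) ≈ 50009.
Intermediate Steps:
I(A, R) = sqrt(16 + A**2) (I(A, R) = sqrt(A**2 + 4**2) = sqrt(A**2 + 16) = sqrt(16 + A**2))
((3355 + (-625 - 1*494)) + I(-38, -114)) + 47735 = ((3355 + (-625 - 1*494)) + sqrt(16 + (-38)**2)) + 47735 = ((3355 + (-625 - 494)) + sqrt(16 + 1444)) + 47735 = ((3355 - 1119) + sqrt(1460)) + 47735 = (2236 + 2*sqrt(365)) + 47735 = 49971 + 2*sqrt(365)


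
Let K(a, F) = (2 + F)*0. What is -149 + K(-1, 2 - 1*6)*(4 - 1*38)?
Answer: -149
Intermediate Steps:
K(a, F) = 0
-149 + K(-1, 2 - 1*6)*(4 - 1*38) = -149 + 0*(4 - 1*38) = -149 + 0*(4 - 38) = -149 + 0*(-34) = -149 + 0 = -149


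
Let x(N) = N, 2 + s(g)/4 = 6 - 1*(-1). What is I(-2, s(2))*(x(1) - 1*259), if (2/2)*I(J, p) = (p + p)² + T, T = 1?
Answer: -413058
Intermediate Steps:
s(g) = 20 (s(g) = -8 + 4*(6 - 1*(-1)) = -8 + 4*(6 + 1) = -8 + 4*7 = -8 + 28 = 20)
I(J, p) = 1 + 4*p² (I(J, p) = (p + p)² + 1 = (2*p)² + 1 = 4*p² + 1 = 1 + 4*p²)
I(-2, s(2))*(x(1) - 1*259) = (1 + 4*20²)*(1 - 1*259) = (1 + 4*400)*(1 - 259) = (1 + 1600)*(-258) = 1601*(-258) = -413058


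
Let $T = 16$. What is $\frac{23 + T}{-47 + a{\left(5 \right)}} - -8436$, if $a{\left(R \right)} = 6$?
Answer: $\frac{345837}{41} \approx 8435.0$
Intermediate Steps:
$\frac{23 + T}{-47 + a{\left(5 \right)}} - -8436 = \frac{23 + 16}{-47 + 6} - -8436 = \frac{39}{-41} + 8436 = 39 \left(- \frac{1}{41}\right) + 8436 = - \frac{39}{41} + 8436 = \frac{345837}{41}$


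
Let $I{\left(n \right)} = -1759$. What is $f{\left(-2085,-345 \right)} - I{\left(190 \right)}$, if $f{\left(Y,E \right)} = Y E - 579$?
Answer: $720505$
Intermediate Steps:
$f{\left(Y,E \right)} = -579 + E Y$ ($f{\left(Y,E \right)} = E Y - 579 = -579 + E Y$)
$f{\left(-2085,-345 \right)} - I{\left(190 \right)} = \left(-579 - -719325\right) - -1759 = \left(-579 + 719325\right) + 1759 = 718746 + 1759 = 720505$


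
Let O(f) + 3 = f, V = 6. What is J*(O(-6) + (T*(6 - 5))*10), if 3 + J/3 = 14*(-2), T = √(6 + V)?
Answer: 837 - 1860*√3 ≈ -2384.6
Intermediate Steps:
O(f) = -3 + f
T = 2*√3 (T = √(6 + 6) = √12 = 2*√3 ≈ 3.4641)
J = -93 (J = -9 + 3*(14*(-2)) = -9 + 3*(-28) = -9 - 84 = -93)
J*(O(-6) + (T*(6 - 5))*10) = -93*((-3 - 6) + ((2*√3)*(6 - 5))*10) = -93*(-9 + ((2*√3)*1)*10) = -93*(-9 + (2*√3)*10) = -93*(-9 + 20*√3) = 837 - 1860*√3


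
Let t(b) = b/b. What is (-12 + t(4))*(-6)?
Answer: 66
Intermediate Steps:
t(b) = 1
(-12 + t(4))*(-6) = (-12 + 1)*(-6) = -11*(-6) = 66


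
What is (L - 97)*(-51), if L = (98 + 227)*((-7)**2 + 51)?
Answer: -1652553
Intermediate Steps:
L = 32500 (L = 325*(49 + 51) = 325*100 = 32500)
(L - 97)*(-51) = (32500 - 97)*(-51) = 32403*(-51) = -1652553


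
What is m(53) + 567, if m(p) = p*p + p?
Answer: 3429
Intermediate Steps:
m(p) = p + p² (m(p) = p² + p = p + p²)
m(53) + 567 = 53*(1 + 53) + 567 = 53*54 + 567 = 2862 + 567 = 3429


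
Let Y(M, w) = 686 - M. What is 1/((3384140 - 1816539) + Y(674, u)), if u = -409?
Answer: 1/1567613 ≈ 6.3791e-7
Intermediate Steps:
1/((3384140 - 1816539) + Y(674, u)) = 1/((3384140 - 1816539) + (686 - 1*674)) = 1/(1567601 + (686 - 674)) = 1/(1567601 + 12) = 1/1567613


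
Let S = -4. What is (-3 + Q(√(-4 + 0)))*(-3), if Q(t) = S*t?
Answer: 9 + 24*I ≈ 9.0 + 24.0*I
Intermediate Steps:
Q(t) = -4*t
(-3 + Q(√(-4 + 0)))*(-3) = (-3 - 4*√(-4 + 0))*(-3) = (-3 - 8*I)*(-3) = 9 + 24*I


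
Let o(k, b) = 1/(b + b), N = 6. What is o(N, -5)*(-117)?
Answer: 117/10 ≈ 11.700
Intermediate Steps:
o(k, b) = 1/(2*b)
o(N, -5)*(-117) = ((½)/(-5))*(-117) = ((½)*(-⅕))*(-117) = -⅒*(-117) = 117/10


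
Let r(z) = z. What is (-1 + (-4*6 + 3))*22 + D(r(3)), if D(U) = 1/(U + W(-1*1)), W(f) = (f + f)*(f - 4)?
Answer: -6291/13 ≈ -483.92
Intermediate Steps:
W(f) = 2*f*(-4 + f) (W(f) = (2*f)*(-4 + f) = 2*f*(-4 + f))
D(U) = 1/(10 + U) (D(U) = 1/(U + 2*(-1*1)*(-4 - 1*1)) = 1/(U + 2*(-1)*(-4 - 1)) = 1/(U + 2*(-1)*(-5)) = 1/(U + 10) = 1/(10 + U))
(-1 + (-4*6 + 3))*22 + D(r(3)) = (-1 + (-4*6 + 3))*22 + 1/(10 + 3) = (-1 + (-24 + 3))*22 + 1/13 = (-1 - 21)*22 + 1/13 = -22*22 + 1/13 = -484 + 1/13 = -6291/13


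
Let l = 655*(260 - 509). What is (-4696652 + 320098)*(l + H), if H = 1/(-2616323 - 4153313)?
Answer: 2416063032103155617/3384818 ≈ 7.1379e+11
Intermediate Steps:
H = -1/6769636 (H = 1/(-6769636) = -1/6769636 ≈ -1.4772e-7)
l = -163095 (l = 655*(-249) = -163095)
(-4696652 + 320098)*(l + H) = (-4696652 + 320098)*(-163095 - 1/6769636) = -4376554*(-1104093783421/6769636) = 2416063032103155617/3384818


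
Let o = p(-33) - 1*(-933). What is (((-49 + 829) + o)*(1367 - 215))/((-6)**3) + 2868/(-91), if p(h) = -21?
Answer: -824052/91 ≈ -9055.5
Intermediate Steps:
o = 912 (o = -21 - 1*(-933) = -21 + 933 = 912)
(((-49 + 829) + o)*(1367 - 215))/((-6)**3) + 2868/(-91) = (((-49 + 829) + 912)*(1367 - 215))/((-6)**3) + 2868/(-91) = ((780 + 912)*1152)/(-216) + 2868*(-1/91) = (1692*1152)*(-1/216) - 2868/91 = 1949184*(-1/216) - 2868/91 = -9024 - 2868/91 = -824052/91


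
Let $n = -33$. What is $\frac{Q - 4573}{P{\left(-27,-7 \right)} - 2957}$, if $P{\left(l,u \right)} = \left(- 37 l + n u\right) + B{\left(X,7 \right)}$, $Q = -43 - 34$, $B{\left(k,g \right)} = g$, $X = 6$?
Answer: $\frac{465}{172} \approx 2.7035$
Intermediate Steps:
$Q = -77$
$P{\left(l,u \right)} = 7 - 37 l - 33 u$ ($P{\left(l,u \right)} = \left(- 37 l - 33 u\right) + 7 = 7 - 37 l - 33 u$)
$\frac{Q - 4573}{P{\left(-27,-7 \right)} - 2957} = \frac{-77 - 4573}{\left(7 - -999 - -231\right) - 2957} = - \frac{4650}{\left(7 + 999 + 231\right) - 2957} = - \frac{4650}{1237 - 2957} = - \frac{4650}{-1720} = \left(-4650\right) \left(- \frac{1}{1720}\right) = \frac{465}{172}$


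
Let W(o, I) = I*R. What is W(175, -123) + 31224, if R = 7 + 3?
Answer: 29994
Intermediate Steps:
R = 10
W(o, I) = 10*I (W(o, I) = I*10 = 10*I)
W(175, -123) + 31224 = 10*(-123) + 31224 = -1230 + 31224 = 29994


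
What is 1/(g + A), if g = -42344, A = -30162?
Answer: -1/72506 ≈ -1.3792e-5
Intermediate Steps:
1/(g + A) = 1/(-42344 - 30162) = 1/(-72506) = -1/72506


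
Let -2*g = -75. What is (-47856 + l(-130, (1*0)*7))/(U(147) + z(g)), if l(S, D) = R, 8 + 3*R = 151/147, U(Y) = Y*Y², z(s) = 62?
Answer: -21105521/1400873985 ≈ -0.015066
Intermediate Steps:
g = 75/2 (g = -½*(-75) = 75/2 ≈ 37.500)
U(Y) = Y³
R = -1025/441 (R = -8/3 + (151/147)/3 = -8/3 + (151*(1/147))/3 = -8/3 + (⅓)*(151/147) = -8/3 + 151/441 = -1025/441 ≈ -2.3243)
l(S, D) = -1025/441
(-47856 + l(-130, (1*0)*7))/(U(147) + z(g)) = (-47856 - 1025/441)/(147³ + 62) = -21105521/(441*(3176523 + 62)) = -21105521/441/3176585 = -21105521/441*1/3176585 = -21105521/1400873985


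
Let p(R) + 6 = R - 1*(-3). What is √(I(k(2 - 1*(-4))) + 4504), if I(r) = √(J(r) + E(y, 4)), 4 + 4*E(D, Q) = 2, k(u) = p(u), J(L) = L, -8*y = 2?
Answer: √(18016 + 2*√10)/2 ≈ 67.124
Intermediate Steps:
y = -¼ (y = -⅛*2 = -¼ ≈ -0.25000)
p(R) = -3 + R (p(R) = -6 + (R - 1*(-3)) = -6 + (R + 3) = -6 + (3 + R) = -3 + R)
k(u) = -3 + u
E(D, Q) = -½ (E(D, Q) = -1 + (¼)*2 = -1 + ½ = -½)
I(r) = √(-½ + r) (I(r) = √(r - ½) = √(-½ + r))
√(I(k(2 - 1*(-4))) + 4504) = √(√(-2 + 4*(-3 + (2 - 1*(-4))))/2 + 4504) = √(√(-2 + 4*(-3 + (2 + 4)))/2 + 4504) = √(√(-2 + 4*(-3 + 6))/2 + 4504) = √(√(-2 + 4*3)/2 + 4504) = √(√(-2 + 12)/2 + 4504) = √(√10/2 + 4504) = √(4504 + √10/2)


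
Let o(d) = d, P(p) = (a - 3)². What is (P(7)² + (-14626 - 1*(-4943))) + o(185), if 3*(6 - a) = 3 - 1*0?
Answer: -9482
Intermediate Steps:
a = 5 (a = 6 - (3 - 1*0)/3 = 6 - (3 + 0)/3 = 6 - ⅓*3 = 6 - 1 = 5)
P(p) = 4 (P(p) = (5 - 3)² = 2² = 4)
(P(7)² + (-14626 - 1*(-4943))) + o(185) = (4² + (-14626 - 1*(-4943))) + 185 = (16 + (-14626 + 4943)) + 185 = (16 - 9683) + 185 = -9667 + 185 = -9482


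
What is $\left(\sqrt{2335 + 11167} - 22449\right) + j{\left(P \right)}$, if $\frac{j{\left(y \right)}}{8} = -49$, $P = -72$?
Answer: $-22841 + \sqrt{13502} \approx -22725.0$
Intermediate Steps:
$j{\left(y \right)} = -392$ ($j{\left(y \right)} = 8 \left(-49\right) = -392$)
$\left(\sqrt{2335 + 11167} - 22449\right) + j{\left(P \right)} = \left(\sqrt{2335 + 11167} - 22449\right) - 392 = \left(\sqrt{13502} - 22449\right) - 392 = \left(-22449 + \sqrt{13502}\right) - 392 = -22841 + \sqrt{13502}$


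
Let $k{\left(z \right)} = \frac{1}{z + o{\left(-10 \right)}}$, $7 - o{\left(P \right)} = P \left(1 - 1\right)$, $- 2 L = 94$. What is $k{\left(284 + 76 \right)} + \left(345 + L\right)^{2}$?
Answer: $\frac{32591069}{367} \approx 88804.0$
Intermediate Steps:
$L = -47$ ($L = \left(- \frac{1}{2}\right) 94 = -47$)
$o{\left(P \right)} = 7$ ($o{\left(P \right)} = 7 - P \left(1 - 1\right) = 7 - P 0 = 7 - 0 = 7 + 0 = 7$)
$k{\left(z \right)} = \frac{1}{7 + z}$ ($k{\left(z \right)} = \frac{1}{z + 7} = \frac{1}{7 + z}$)
$k{\left(284 + 76 \right)} + \left(345 + L\right)^{2} = \frac{1}{7 + \left(284 + 76\right)} + \left(345 - 47\right)^{2} = \frac{1}{7 + 360} + 298^{2} = \frac{1}{367} + 88804 = \frac{32591069}{367}$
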